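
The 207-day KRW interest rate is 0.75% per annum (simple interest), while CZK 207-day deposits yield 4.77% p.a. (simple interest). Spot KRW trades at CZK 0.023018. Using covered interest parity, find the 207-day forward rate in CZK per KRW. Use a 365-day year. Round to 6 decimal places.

0.023541

T = 207/365 years.
Growth of 1 CZK over T: 1 + 0.0477×207/365 = 1.0270518.
Growth of 1 KRW over T: 1 + 0.0075×207/365 = 1.0042534.
CIP: F = S · (grow CZK)/(grow KRW) = 0.023018 × 1.0270518/1.0042534 = 0.02354055 CZK per KRW.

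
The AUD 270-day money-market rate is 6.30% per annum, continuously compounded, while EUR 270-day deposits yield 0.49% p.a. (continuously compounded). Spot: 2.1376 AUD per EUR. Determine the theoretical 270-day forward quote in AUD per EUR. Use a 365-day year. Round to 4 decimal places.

2.2315

T = 270/365 years.
Growth of 1 AUD over T: e^(0.0630×270/365) = 1.0477057.
EUR accumulates by e^(0.0049×270/365) = 1.0036312.
CIP: F = S · (grow AUD)/(grow EUR) = 2.1376 × 1.0477057/1.0036312 = 2.231473 AUD per EUR.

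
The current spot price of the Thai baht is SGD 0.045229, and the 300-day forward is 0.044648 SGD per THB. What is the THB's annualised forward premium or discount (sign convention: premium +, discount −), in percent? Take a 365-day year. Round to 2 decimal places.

T = 300/365 years.
THB trades forward at -1.28457% vs spot over the period.
×(1/T) gives -1.56% p.a.

-1.56%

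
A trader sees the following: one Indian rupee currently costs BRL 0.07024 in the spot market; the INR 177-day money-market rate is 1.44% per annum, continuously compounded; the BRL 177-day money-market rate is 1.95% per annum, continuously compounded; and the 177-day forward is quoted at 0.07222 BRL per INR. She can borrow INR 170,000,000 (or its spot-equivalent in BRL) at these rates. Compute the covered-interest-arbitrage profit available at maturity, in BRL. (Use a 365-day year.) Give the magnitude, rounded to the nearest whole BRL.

T = 177/365 years.
Invest the INR and cover forward: 170,000,000 × 1.0070074518 × 0.07222 = BRL 12,363,433.29.
Convert at spot and invest in BRL: 170,000,000 × 0.07024 × 1.0095010152 = BRL 12,054,249.72.
The quoted forward overvalues INR, so borrow BRL, buy INR at spot, deposit the INR at 1.44%, and sell the proceeds forward at 0.07222.
The gap between the two covered legs is BRL 309,184.

BRL 309,184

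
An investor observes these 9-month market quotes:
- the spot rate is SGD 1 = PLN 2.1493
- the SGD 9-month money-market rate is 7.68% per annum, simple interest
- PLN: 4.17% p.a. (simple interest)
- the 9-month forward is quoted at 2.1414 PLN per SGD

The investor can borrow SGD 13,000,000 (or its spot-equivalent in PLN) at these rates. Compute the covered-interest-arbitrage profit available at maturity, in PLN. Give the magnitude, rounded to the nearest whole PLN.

PLN 626,929

T = 9/12 years.
Route A — deposit SGD, sell forward: 13,000,000 × 1.057600 × 2.1414 = PLN 29,441,680.32.
Route B — convert at spot, deposit PLN: 13,000,000 × 2.1493 × 1.031275 = PLN 28,814,751.65.
The quoted forward overvalues SGD, so borrow PLN, buy SGD at spot, deposit the SGD at 7.68%, and sell the proceeds forward at 2.1414.
Profit = 29,441,680.32 − 28,814,751.65 = PLN 626,929.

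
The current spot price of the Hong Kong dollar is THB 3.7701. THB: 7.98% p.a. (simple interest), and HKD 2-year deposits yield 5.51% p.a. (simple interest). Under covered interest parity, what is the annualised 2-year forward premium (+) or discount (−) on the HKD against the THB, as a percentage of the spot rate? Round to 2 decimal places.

T = 2 years.
No-arbitrage forward: 3.7701 × 1.159600 / 1.110200 = 3.9378562 THB/HKD.
Annualised premium = (F − S)/S × (1/T) = (3.9378562 − 3.7701)/3.7701 ÷ 2 = 2.22%.

+2.22%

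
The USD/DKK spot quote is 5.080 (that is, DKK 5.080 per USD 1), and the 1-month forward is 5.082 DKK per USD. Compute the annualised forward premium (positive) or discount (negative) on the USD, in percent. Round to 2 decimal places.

T = 1/12 years.
USD trades forward at +0.03937% vs spot over the period.
Annualise by dividing by T: 0.0003937 / (1/12) = 0.004724 → 0.47%.

+0.47%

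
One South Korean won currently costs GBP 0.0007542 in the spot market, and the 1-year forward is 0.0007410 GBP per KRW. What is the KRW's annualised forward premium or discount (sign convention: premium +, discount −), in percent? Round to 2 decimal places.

-1.75%

T = 1 year.
Period premium: (0.0007410 − 0.0007542)/0.0007542 = -0.0175020.
Per annum: -0.0175020 / 1 = -0.017502 = -1.75%.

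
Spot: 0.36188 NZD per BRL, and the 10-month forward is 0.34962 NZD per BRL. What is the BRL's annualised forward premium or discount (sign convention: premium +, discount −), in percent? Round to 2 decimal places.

T = 10/12 years.
(F − S)/S = (0.34962 − 0.36188)/0.36188 = -0.0338786.
Per annum: -0.0338786 / (10/12) = -0.040654 = -4.07%.

-4.07%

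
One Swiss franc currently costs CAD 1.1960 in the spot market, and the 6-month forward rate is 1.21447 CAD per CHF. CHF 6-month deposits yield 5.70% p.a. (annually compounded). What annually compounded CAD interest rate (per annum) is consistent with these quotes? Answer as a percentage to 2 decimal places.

8.99%

T = 6/12 years.
CIP gives F = S · g_CAD/g_CHF, so g_CAD/g_CHF = 1.21447/1.196 = 1.0154431.
CHF growth factor: (1 + 0.0570)^(6/12) = 1.0281051.
That pins the CAD growth at 1.0439822.
r = 1.0439822^(12/6) − 1 = 0.089899 → 8.99%.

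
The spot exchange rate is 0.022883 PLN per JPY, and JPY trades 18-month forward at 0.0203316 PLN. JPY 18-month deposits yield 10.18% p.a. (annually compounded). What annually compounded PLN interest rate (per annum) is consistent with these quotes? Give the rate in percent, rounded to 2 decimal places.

1.83%

T = 18/12 years.
By CIP, F/S equals the PLN-to-JPY growth ratio: 0.0203316/0.022883 = 0.8885024.
JPY growth factor: (1 + 0.1018)^(18/12) = 1.1565227.
So the PLN growth factor = 1.0275732.
Annualise: 1.0275732^(12/18) − 1 = 0.018299 = 1.83%.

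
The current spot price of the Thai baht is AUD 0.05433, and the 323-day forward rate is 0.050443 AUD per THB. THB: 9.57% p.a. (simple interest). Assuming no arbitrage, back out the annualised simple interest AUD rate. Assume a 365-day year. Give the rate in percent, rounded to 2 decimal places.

T = 323/365 years.
By CIP, F/S equals the AUD-to-THB growth ratio: 0.050443/0.05433 = 0.9284557.
The THB side grows by 1 + 0.0957×323/365 = 1.0846879.
Hence g_AUD = 1.0070847.
(1.0070847 − 1)/T = 0.008006, i.e. 0.80%.

0.80%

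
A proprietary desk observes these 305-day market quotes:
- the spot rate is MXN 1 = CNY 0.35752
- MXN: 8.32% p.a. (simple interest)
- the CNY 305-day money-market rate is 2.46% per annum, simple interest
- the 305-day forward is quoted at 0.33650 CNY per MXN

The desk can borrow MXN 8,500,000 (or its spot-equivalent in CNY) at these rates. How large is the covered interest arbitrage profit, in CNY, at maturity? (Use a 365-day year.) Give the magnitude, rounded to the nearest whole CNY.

T = 305/365 years.
Keep in MXN, deliver into the forward: 8,500,000·1.069523288·0.33650 = CNY 3,059,103.98.
Swap to CNY now, deposit: 8,500,000·0.35752·1.020556164 = CNY 3,101,388.54.
The quoted forward undervalues MXN, so borrow MXN, convert to CNY at spot, deposit the CNY at 2.46%, and buy MXN forward at 0.33650 to cover the loan.
The gap between the two covered legs is CNY 42,285.

CNY 42,285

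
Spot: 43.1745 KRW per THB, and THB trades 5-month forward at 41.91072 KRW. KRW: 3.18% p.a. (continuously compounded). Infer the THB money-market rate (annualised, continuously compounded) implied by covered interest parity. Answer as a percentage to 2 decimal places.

T = 5/12 years.
By CIP, F/S equals the KRW-to-THB growth ratio: 41.91072/43.1745 = 0.9707286.
The KRW side grows by e^(0.0318×5/12) = 1.0133382.
Hence g_THB = 1.0438945.
Take logs: ln 1.0438945 / (5/12) = 0.103100, so 10.31%.

10.31%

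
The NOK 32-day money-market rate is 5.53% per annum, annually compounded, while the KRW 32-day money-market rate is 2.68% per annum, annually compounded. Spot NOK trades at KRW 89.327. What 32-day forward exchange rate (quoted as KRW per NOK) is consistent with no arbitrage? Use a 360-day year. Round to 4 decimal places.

89.1099

T = 32/360 years.
KRW accumulates by (1 + 0.0268)^(32/360) = 1.00235362.
Growth of 1 NOK over T: (1 + 0.0553)^(32/360) = 1.00479592.
Forward (KRW per NOK) = 89.327 × 1.00235362 / 1.00479592 = 89.109878.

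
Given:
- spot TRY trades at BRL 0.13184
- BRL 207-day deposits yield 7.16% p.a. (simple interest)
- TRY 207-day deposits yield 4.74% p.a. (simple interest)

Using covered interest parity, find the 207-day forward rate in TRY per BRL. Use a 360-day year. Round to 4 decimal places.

7.4836

T = 207/360 years.
BRL growth factor: 1 + 0.0716×207/360 = 1.041170.
Growth of 1 TRY over T: 1 + 0.0474×207/360 = 1.027255.
CIP: F = S · (grow BRL)/(grow TRY) = 0.13184 × 1.041170/1.027255 = 0.1336259 BRL per TRY.
Quoted the other way: 1/0.1336259 = 7.4836 TRY per BRL.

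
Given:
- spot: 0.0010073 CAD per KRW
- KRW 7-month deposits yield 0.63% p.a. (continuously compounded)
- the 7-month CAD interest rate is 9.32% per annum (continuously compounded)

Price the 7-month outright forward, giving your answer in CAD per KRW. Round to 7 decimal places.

T = 7/12 years.
Growth of 1 CAD over T: e^(0.0932×7/12) = 1.0558717.
KRW growth factor: e^(0.0063×7/12) = 1.0036818.
Forward (CAD per KRW) = 0.0010073 × 1.0558717 / 1.0036818 = 0.001059678.

0.0010597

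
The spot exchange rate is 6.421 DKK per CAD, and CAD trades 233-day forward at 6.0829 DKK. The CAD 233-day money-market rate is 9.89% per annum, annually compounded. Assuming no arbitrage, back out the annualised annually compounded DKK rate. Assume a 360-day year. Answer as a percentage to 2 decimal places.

T = 233/360 years.
F/S = 6.0829/6.421 = 0.9473447 = (growth of DKK) / (growth of CAD).
CAD growth factor: (1 + 0.0989)^(233/360) = 1.0629407.
So the DKK growth factor = 1.0069712.
Annualise: 1.0069712^(360/233) − 1 = 0.010791 = 1.08%.

1.08%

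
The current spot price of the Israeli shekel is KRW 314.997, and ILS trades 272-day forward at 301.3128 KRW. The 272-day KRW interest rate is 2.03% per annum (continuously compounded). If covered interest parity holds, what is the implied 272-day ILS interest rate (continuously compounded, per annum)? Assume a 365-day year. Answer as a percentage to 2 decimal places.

T = 272/365 years.
CIP gives F = S · g_KRW/g_ILS, so g_KRW/g_ILS = 301.3128/314.997 = 0.9565577.
KRW growth factor: e^(0.0203×272/365) = 1.0152427.
Hence g_ILS = 1.0613502.
Take logs: ln 1.0613502 / (272/365) = 0.079900, so 7.99%.

7.99%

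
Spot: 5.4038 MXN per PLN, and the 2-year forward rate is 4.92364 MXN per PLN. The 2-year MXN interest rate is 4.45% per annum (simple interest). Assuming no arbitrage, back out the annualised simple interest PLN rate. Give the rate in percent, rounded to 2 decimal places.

T = 2 years.
CIP gives F = S · g_MXN/g_PLN, so g_MXN/g_PLN = 4.92364/5.4038 = 0.9111440.
MXN growth factor: 1 + 0.0445×2 = 1.089000.
Hence g_PLN = 1.1952008.
(1.1952008 − 1)/T = 0.097600, i.e. 9.76%.

9.76%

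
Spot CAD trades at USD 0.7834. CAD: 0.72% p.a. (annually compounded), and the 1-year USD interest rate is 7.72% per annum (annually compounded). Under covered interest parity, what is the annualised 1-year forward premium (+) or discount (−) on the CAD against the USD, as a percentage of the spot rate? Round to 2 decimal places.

T = 1 year.
No-arbitrage forward: 0.7834 × 1.077200 / 1.007200 = 0.8378460 USD/CAD.
(F − S)/S ÷ T = (0.8378460 − 0.7834)/0.7834/1 = 0.069500 → 6.95%.

+6.95%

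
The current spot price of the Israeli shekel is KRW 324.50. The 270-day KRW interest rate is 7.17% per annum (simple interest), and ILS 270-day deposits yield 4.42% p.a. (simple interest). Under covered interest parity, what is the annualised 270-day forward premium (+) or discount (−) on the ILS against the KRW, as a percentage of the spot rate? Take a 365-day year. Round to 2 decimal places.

T = 270/365 years.
F = S · g_KRW/g_ILS = 324.5 × 1.0530384/1.0326959 = 330.89214.
(F − S)/S ÷ T = (330.89214 − 324.5)/324.5/(270/365) = 0.026629 → 2.66%.

+2.66%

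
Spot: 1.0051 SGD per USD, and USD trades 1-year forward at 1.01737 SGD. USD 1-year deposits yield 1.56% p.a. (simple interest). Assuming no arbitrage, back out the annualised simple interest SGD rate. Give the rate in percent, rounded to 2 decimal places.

T = 1 year.
CIP gives F = S · g_SGD/g_USD, so g_SGD/g_USD = 1.01737/1.0051 = 1.0122077.
The USD side grows by 1 + 0.0156×1 = 1.015600.
So the SGD growth factor = 1.0279981.
(1.0279981 − 1)/T = 0.027998, i.e. 2.80%.

2.80%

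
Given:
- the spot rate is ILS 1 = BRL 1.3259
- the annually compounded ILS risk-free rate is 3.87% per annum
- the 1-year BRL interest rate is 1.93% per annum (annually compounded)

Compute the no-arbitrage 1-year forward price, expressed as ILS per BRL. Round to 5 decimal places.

T = 1 year.
Growth of 1 BRL over T: (1 + 0.0193)^1 = 1.019300.
Growth of 1 ILS over T: (1 + 0.0387)^1 = 1.038700.
So F = 1.3259 × 1.019300 / 1.038700 = 1.301136 (BRL/ILS).
Invert for ILS per BRL: 1 / 1.301136 = 0.76856.

0.76856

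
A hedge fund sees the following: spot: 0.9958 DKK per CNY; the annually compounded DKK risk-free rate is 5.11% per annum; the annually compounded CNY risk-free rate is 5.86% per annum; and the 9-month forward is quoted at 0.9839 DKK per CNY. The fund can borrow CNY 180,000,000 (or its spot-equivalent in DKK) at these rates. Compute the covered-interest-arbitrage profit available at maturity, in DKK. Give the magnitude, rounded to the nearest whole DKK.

DKK 1,240,590

T = 9/12 years.
Keep in CNY, deliver into the forward: 180,000,000·1.04363567717·0.9839 = DKK 184,829,965.70.
Swap to DKK now, deposit: 180,000,000·0.9958·1.03808526627 = DKK 186,070,555.47.
The quoted forward undervalues CNY, so borrow CNY, convert to DKK at spot, deposit the DKK at 5.11%, and buy CNY forward at 0.9839 to cover the loan.
The gap between the two covered legs is DKK 1,240,590.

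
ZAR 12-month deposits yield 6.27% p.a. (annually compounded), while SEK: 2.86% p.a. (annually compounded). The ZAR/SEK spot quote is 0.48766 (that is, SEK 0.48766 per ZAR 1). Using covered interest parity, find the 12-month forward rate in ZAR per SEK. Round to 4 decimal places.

2.1186

T = 1 year.
Growth of 1 SEK over T: (1 + 0.0286)^1 = 1.028600.
ZAR accumulates by (1 + 0.0627)^1 = 1.062700.
So F = 0.48766 × 1.028600 / 1.062700 = 0.4720119 (SEK/ZAR).
Invert for ZAR per SEK: 1 / 0.4720119 = 2.1186.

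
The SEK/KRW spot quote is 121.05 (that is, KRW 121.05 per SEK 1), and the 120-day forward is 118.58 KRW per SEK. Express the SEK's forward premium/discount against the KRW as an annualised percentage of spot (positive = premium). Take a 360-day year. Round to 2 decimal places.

-6.12%

T = 120/360 years.
SEK trades forward at -2.04048% vs spot over the period.
Per annum: -0.0204048 / (120/360) = -0.061214 = -6.12%.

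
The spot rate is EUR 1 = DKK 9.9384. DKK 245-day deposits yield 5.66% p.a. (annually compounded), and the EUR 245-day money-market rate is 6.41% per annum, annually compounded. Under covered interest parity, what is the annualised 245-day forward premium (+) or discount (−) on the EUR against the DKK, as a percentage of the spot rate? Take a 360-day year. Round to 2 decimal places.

-0.71%

T = 245/360 years.
No-arbitrage forward: 9.9384 × 1.0381796 / 1.0431891 = 9.8906748 DKK/EUR.
(F − S)/S ÷ T = (9.8906748 − 9.9384)/9.9384/(245/360) = -0.007056 → -0.71%.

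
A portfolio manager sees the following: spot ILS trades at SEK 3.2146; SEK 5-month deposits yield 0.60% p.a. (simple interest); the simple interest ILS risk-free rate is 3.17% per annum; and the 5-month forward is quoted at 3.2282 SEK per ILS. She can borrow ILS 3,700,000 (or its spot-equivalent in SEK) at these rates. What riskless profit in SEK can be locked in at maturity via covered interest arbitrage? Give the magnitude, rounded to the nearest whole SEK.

SEK 178,350

T = 5/12 years.
Route A — deposit ILS, sell forward: 3,700,000 × 1.0132083333 × 3.2282 = SEK 12,102,104.82.
Route B — convert at spot, deposit SEK: 3,700,000 × 3.2146 × 1.002500 = SEK 11,923,755.05.
The quoted forward overvalues ILS, so borrow SEK, buy ILS at spot, deposit the ILS at 3.17%, and sell the proceeds forward at 3.2282.
Arbitrage profit = |12,102,104.82 − 11,923,755.05| = SEK 178,350.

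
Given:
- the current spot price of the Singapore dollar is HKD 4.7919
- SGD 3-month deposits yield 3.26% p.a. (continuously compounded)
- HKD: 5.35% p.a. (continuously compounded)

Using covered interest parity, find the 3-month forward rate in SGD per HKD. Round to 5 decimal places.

0.20760

T = 3/12 years.
HKD growth factor: e^(0.0535×3/12) = 1.0134648.
SGD accumulates by e^(0.0326×3/12) = 1.0081833.
So F = 4.7919 × 1.0134648 / 1.0081833 = 4.817003 (HKD/SGD).
Quoted the other way: 1/4.817003 = 0.20760 SGD per HKD.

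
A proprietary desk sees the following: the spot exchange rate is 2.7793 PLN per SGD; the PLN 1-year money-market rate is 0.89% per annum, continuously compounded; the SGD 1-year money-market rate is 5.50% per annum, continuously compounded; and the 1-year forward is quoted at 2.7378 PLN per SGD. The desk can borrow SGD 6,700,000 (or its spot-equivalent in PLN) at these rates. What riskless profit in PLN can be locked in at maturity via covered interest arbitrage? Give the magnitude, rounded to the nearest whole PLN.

PLN 592,620

T = 1 year.
Route A — deposit SGD, sell forward: 6,700,000 × 1.0565406147 × 2.7378 = PLN 19,380,399.20.
Route B — convert at spot, deposit PLN: 6,700,000 × 2.7793 × 1.0089397228 = PLN 18,787,779.35.
The quoted forward overvalues SGD, so borrow PLN, buy SGD at spot, deposit the SGD at 5.50%, and sell the proceeds forward at 2.7378.
The gap between the two covered legs is PLN 592,620.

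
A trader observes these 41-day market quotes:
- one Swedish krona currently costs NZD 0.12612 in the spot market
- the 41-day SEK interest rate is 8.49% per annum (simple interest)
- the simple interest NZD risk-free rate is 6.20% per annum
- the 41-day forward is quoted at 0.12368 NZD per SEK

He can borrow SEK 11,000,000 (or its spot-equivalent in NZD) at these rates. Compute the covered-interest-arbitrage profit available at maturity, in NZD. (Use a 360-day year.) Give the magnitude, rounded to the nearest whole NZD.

T = 41/360 years.
Invest the SEK and cover forward: 11,000,000 × 1.009669167 × 0.12368 = NZD 1,373,634.71.
Convert at spot and invest in NZD: 11,000,000 × 0.12612 × 1.007061111 = NZD 1,397,116.02.
The quoted forward undervalues SEK, so borrow SEK, convert to NZD at spot, deposit the NZD at 6.20%, and buy SEK forward at 0.12368 to cover the loan.
Profit = 1,397,116.02 − 1,373,634.71 = NZD 23,481.

NZD 23,481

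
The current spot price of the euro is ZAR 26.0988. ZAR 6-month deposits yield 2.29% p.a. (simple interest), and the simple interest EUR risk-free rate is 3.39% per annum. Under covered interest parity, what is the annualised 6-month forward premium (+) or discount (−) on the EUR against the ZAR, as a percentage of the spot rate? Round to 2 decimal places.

T = 6/12 years.
F = S · g_ZAR/g_EUR = 26.0988 × 1.011450/1.016950 = 25.9576491.
Annualised premium = (F − S)/S × (1/T) = (25.9576491 − 26.0988)/26.0988 ÷ (6/12) = -1.08%.

-1.08%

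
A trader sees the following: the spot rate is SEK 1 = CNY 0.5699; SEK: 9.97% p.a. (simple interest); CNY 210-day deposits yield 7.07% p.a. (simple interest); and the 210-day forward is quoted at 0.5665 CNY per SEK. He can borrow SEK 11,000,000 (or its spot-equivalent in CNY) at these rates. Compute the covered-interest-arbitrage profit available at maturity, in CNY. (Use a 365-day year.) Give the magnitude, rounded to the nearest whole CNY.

T = 210/365 years.
Invest the SEK and cover forward: 11,000,000 × 1.057361644 × 0.5665 = CNY 6,588,949.08.
Convert at spot and invest in CNY: 11,000,000 × 0.5699 × 1.040676712 = CNY 6,523,898.24.
The quoted forward overvalues SEK, so borrow CNY, buy SEK at spot, deposit the SEK at 9.97%, and sell the proceeds forward at 0.5665.
Profit = 6,588,949.08 − 6,523,898.24 = CNY 65,051.

CNY 65,051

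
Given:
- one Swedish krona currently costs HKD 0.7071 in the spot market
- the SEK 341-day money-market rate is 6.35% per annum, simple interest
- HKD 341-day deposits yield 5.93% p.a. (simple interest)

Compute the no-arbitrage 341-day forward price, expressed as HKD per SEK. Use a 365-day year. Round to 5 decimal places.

0.70448

T = 341/365 years.
Growth of 1 HKD over T: 1 + 0.0593×341/365 = 1.0554008.
SEK accumulates by 1 + 0.0635×341/365 = 1.0593247.
So F = 0.7071 × 1.0554008 / 1.0593247 = 0.7044808 (HKD/SEK).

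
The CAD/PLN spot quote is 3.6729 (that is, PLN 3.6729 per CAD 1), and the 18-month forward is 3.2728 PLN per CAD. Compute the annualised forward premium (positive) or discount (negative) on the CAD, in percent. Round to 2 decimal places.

T = 18/12 years.
CAD trades forward at -10.89330% vs spot over the period.
×(1/T) gives -7.26% p.a.

-7.26%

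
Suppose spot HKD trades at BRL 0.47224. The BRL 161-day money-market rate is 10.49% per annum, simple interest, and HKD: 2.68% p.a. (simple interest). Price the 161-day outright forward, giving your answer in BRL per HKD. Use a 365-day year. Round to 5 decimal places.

0.48832

T = 161/365 years.
BRL growth factor: 1 + 0.1049×161/365 = 1.046271.
HKD accumulates by 1 + 0.0268×161/365 = 1.0118214.
So F = 0.47224 × 1.046271 / 1.0118214 = 0.4883184 (BRL/HKD).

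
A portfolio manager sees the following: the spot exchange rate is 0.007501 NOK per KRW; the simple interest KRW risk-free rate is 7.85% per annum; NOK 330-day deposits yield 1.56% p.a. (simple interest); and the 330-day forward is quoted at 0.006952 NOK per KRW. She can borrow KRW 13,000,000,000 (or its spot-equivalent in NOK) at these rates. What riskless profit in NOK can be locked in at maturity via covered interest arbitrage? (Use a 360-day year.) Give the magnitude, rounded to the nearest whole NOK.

NOK 2,028,130

T = 330/360 years.
Keep in KRW, deliver into the forward: 13,000,000,000·1.0719583333·0.006952 = NOK 96,879,306.33.
Swap to NOK now, deposit: 13,000,000,000·0.007501·1.014300 = NOK 98,907,435.90.
The quoted forward undervalues KRW, so borrow KRW, convert to NOK at spot, deposit the NOK at 1.56%, and buy KRW forward at 0.006952 to cover the loan.
Arbitrage profit = |96,879,306.33 − 98,907,435.90| = NOK 2,028,130.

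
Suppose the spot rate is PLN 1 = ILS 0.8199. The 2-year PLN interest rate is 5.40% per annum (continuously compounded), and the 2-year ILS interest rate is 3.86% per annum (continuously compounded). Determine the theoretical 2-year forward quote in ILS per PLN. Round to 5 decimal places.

T = 2 years.
ILS growth factor: e^(0.0386×2) = 1.0802581.
Growth of 1 PLN over T: e^(0.0540×2) = 1.1140477.
So F = 0.8199 × 1.0802581 / 1.1140477 = 0.7950320 (ILS/PLN).

0.79503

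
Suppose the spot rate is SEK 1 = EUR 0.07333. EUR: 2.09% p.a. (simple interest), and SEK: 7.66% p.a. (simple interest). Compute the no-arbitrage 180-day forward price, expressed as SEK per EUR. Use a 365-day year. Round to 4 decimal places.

14.0077

T = 180/365 years.
Growth of 1 EUR over T: 1 + 0.0209×180/365 = 1.01030685.
SEK accumulates by 1 + 0.0766×180/365 = 1.03777534.
CIP: F = S · (grow EUR)/(grow SEK) = 0.07333 × 1.01030685/1.03777534 = 0.071389055 EUR per SEK.
Invert for SEK per EUR: 1 / 0.071389055 = 14.0077.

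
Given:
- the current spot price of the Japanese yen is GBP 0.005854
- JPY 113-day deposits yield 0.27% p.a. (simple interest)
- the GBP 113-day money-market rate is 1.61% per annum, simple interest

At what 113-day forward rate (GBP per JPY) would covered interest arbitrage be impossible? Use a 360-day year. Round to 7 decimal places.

T = 113/360 years.
Growth of 1 GBP over T: 1 + 0.0161×113/360 = 1.0050536.
Growth of 1 JPY over T: 1 + 0.0027×113/360 = 1.0008475.
So F = 0.005854 × 1.0050536 / 1.0008475 = 0.005878602 (GBP/JPY).

0.0058786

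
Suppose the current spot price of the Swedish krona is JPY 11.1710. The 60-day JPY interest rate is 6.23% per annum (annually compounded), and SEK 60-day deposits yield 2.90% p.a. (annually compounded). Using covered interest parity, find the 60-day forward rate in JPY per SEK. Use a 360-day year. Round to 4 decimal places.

T = 60/360 years.
JPY accumulates by (1 + 0.0623)^(60/360) = 1.01012363.
Growth of 1 SEK over T: (1 + 0.0290)^(60/360) = 1.00477594.
CIP: F = S · (grow JPY)/(grow SEK) = 11.171 × 1.01012363/1.00477594 = 11.230455 JPY per SEK.

11.2305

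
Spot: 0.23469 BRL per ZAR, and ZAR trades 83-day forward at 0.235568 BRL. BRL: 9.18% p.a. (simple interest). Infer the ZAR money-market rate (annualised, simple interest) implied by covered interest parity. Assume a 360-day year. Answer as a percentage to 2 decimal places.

T = 83/360 years.
CIP gives F = S · g_BRL/g_ZAR, so g_BRL/g_ZAR = 0.235568/0.23469 = 1.0037411.
BRL growth factor: 1 + 0.0918×83/360 = 1.021165.
That pins the ZAR growth at 1.017359.
r = (1.017359 − 1)/(83/360) = 0.075292 → 7.53%.

7.53%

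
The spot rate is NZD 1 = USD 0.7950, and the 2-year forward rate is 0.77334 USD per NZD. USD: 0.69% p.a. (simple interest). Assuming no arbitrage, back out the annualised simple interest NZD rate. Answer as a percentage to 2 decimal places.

T = 2 years.
CIP gives F = S · g_USD/g_NZD, so g_USD/g_NZD = 0.77334/0.795 = 0.9727547.
The USD side grows by 1 + 0.0069×2 = 1.013800.
Hence g_NZD = 1.0421949.
r = (1.0421949 − 1)/2 = 0.021097 → 2.11%.

2.11%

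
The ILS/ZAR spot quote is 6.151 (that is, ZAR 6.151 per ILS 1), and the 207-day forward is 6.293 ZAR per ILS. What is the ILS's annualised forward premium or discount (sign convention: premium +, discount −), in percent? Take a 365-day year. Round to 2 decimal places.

T = 207/365 years.
Period premium: (6.293 − 6.151)/6.151 = 0.0230857.
Per annum: 0.0230857 / (207/365) = 0.040707 = 4.07%.

+4.07%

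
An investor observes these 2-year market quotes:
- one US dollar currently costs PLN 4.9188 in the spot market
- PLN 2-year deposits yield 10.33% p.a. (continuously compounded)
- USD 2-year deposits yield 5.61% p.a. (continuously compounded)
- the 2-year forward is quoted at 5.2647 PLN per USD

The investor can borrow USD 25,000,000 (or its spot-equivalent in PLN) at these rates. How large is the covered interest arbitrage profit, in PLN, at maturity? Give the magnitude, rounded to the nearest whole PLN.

T = 2 years.
Route A — deposit USD, sell forward: 25,000,000 × 1.11873658559 × 5.2647 = PLN 147,245,312.55.
Route B — convert at spot, deposit PLN: 25,000,000 × 4.9188 × 1.22949067714 = PLN 151,190,468.57.
The quoted forward undervalues USD, so borrow USD, convert to PLN at spot, deposit the PLN at 10.33%, and buy USD forward at 5.2647 to cover the loan.
The gap between the two covered legs is PLN 3,945,156.

PLN 3,945,156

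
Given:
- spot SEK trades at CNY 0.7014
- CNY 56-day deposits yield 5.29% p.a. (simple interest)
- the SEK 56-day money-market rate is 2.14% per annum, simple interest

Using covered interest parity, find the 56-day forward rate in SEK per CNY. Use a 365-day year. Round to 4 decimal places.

1.4189

T = 56/365 years.
Growth of 1 CNY over T: 1 + 0.0529×56/365 = 1.0081162.
SEK growth factor: 1 + 0.0214×56/365 = 1.0032833.
So F = 0.7014 × 1.0081162 / 1.0032833 = 0.7047787 (CNY/SEK).
Quoted the other way: 1/0.7047787 = 1.4189 SEK per CNY.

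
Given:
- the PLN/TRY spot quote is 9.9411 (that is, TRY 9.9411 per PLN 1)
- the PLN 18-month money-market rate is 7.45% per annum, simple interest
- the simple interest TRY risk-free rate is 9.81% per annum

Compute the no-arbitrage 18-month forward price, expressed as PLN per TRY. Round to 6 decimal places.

0.097488

T = 18/12 years.
TRY growth factor: 1 + 0.0981×18/12 = 1.147150.
PLN growth factor: 1 + 0.0745×18/12 = 1.111750.
Forward (TRY per PLN) = 9.9411 × 1.147150 / 1.111750 = 10.25764.
Invert for PLN per TRY: 1 / 10.25764 = 0.097488.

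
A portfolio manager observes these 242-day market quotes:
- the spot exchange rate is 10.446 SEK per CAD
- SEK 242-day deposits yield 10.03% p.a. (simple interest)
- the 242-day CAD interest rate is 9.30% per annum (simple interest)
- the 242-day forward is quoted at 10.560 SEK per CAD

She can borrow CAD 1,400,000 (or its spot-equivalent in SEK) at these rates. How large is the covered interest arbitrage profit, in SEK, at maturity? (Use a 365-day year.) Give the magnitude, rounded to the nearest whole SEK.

T = 242/365 years.
Keep in CAD, deliver into the forward: 1,400,000·1.061660274·10.560 = SEK 15,695,585.49.
Swap to SEK now, deposit: 1,400,000·10.446·1.066500274 = SEK 15,596,926.61.
The quoted forward overvalues CAD, so borrow SEK, buy CAD at spot, deposit the CAD at 9.30%, and sell the proceeds forward at 10.560.
Arbitrage profit = |15,695,585.49 − 15,596,926.61| = SEK 98,659.

SEK 98,659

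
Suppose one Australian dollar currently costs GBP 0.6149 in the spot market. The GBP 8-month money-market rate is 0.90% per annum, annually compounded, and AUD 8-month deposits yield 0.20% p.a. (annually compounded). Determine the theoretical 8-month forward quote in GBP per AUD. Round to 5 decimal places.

T = 8/12 years.
GBP accumulates by (1 + 0.0090)^(8/12) = 1.005991.
AUD growth factor: (1 + 0.0020)^(8/12) = 1.0013329.
CIP: F = S · (grow GBP)/(grow AUD) = 0.6149 × 1.005991/1.0013329 = 0.6177605 GBP per AUD.

0.61776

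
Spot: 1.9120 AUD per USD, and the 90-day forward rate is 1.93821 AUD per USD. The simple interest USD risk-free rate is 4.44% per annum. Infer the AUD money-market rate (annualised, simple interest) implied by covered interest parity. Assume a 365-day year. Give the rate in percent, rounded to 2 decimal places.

10.06%

T = 90/365 years.
CIP gives F = S · g_AUD/g_USD, so g_AUD/g_USD = 1.93821/1.912 = 1.0137082.
The USD side grows by 1 + 0.0444×90/365 = 1.0109479.
That pins the AUD growth at 1.0248062.
r = (1.0248062 − 1)/(90/365) = 0.100603 → 10.06%.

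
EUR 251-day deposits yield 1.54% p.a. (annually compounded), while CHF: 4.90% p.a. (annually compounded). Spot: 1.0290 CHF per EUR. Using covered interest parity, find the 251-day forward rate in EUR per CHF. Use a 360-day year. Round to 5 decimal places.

T = 251/360 years.
Growth of 1 CHF over T: (1 + 0.0490)^(251/360) = 1.0339157.
EUR growth factor: (1 + 0.0154)^(251/360) = 1.0107124.
So F = 1.029 × 1.0339157 / 1.0107124 = 1.052623 (CHF/EUR).
Quoted the other way: 1/1.052623 = 0.95001 EUR per CHF.

0.95001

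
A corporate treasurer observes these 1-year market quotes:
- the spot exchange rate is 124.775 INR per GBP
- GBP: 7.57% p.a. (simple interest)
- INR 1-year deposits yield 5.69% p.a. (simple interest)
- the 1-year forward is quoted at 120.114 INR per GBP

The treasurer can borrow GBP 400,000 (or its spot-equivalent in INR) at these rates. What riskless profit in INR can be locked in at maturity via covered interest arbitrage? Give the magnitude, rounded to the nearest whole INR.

INR 1,067,227

T = 1 year.
Route A — deposit GBP, sell forward: 400,000 × 1.075700 × 120.114 = INR 51,682,651.92.
Route B — convert at spot, deposit INR: 400,000 × 124.775 × 1.056900 = INR 52,749,879.00.
The quoted forward undervalues GBP, so borrow GBP, convert to INR at spot, deposit the INR at 5.69%, and buy GBP forward at 120.114 to cover the loan.
Profit = 52,749,879.00 − 51,682,651.92 = INR 1,067,227.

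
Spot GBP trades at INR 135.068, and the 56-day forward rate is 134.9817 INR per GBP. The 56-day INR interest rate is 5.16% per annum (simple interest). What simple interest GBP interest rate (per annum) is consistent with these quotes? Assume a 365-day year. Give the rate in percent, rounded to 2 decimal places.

T = 56/365 years.
CIP gives F = S · g_INR/g_GBP, so g_INR/g_GBP = 134.9817/135.068 = 0.9993611.
INR growth factor: 1 + 0.0516×56/365 = 1.0079167.
So the GBP growth factor = 1.0085611.
r = (1.0085611 − 1)/(56/365) = 0.055800 → 5.58%.

5.58%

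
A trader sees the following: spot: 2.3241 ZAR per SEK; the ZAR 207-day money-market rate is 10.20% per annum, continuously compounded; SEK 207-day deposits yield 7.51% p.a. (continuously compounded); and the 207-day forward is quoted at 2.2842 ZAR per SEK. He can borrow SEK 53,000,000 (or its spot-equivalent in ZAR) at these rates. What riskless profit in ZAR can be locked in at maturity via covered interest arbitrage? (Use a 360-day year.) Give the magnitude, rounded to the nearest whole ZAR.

T = 207/360 years.
Keep in SEK, deliver into the forward: 53,000,000·1.0441284309·2.2842 = ZAR 126,404,902.58.
Swap to ZAR now, deposit: 53,000,000·2.3241·1.06040403437 = ZAR 130,617,705.86.
The quoted forward undervalues SEK, so borrow SEK, convert to ZAR at spot, deposit the ZAR at 10.20%, and buy SEK forward at 2.2842 to cover the loan.
Profit = 130,617,705.86 − 126,404,902.58 = ZAR 4,212,803.

ZAR 4,212,803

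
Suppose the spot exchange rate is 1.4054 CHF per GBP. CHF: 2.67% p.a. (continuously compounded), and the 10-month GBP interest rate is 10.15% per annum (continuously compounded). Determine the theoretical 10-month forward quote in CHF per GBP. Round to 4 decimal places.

T = 10/12 years.
CHF growth factor: e^(0.0267×10/12) = 1.0224994.
GBP accumulates by e^(0.1015×10/12) = 1.0882635.
Forward (CHF per GBP) = 1.4054 × 1.0224994 / 1.0882635 = 1.320471.

1.3205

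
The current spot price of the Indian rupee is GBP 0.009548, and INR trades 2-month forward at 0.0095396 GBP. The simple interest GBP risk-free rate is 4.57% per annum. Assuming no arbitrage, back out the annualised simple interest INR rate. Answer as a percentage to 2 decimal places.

T = 2/12 years.
F/S = 0.0095396/0.009548 = 0.9991202 = (growth of GBP) / (growth of INR).
GBP growth factor: 1 + 0.0457×2/12 = 1.0076167.
So the INR growth factor = 1.008504.
(1.008504 − 1)/T = 0.051024, i.e. 5.10%.

5.10%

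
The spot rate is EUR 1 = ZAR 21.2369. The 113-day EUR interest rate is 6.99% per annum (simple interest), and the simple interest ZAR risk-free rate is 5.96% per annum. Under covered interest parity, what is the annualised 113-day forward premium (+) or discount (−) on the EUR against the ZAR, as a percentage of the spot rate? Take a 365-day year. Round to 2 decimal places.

T = 113/365 years.
No-arbitrage forward: 21.2369 × 1.0184515 / 1.0216403 = 21.1706142 ZAR/EUR.
(F − S)/S ÷ T = (21.1706142 − 21.2369)/21.2369/(113/365) = -0.010082 → -1.01%.

-1.01%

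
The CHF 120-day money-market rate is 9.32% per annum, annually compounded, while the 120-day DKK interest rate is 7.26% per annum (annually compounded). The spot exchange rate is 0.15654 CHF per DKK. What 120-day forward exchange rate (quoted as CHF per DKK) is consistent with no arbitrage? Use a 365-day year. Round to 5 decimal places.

T = 120/365 years.
Growth of 1 CHF over T: (1 + 0.0932)^(120/365) = 1.0297295.
DKK growth factor: (1 + 0.0726)^(120/365) = 1.0233094.
So F = 0.15654 × 1.0297295 / 1.0233094 = 0.1575221 (CHF/DKK).

0.15752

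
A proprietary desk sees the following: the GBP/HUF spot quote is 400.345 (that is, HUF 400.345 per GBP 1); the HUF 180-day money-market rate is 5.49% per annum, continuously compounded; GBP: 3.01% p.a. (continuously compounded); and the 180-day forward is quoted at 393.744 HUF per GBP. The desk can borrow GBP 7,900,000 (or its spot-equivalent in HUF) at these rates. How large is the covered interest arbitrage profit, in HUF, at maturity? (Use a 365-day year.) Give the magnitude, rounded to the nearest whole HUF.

HUF 92,427,818

T = 180/365 years.
Route A — deposit GBP, sell forward: 7,900,000 × 1.014954552487 × 393.744 = HUF 3,157,094,895.98.
Route B — convert at spot, deposit HUF: 7,900,000 × 400.345 × 1.027443802645 = HUF 3,249,522,714.44.
The quoted forward undervalues GBP, so borrow GBP, convert to HUF at spot, deposit the HUF at 5.49%, and buy GBP forward at 393.744 to cover the loan.
Profit = 3,249,522,714.44 − 3,157,094,895.98 = HUF 92,427,818.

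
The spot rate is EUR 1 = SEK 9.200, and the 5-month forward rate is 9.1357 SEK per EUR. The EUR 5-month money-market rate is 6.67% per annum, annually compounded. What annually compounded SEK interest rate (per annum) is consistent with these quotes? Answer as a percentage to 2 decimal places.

4.89%

T = 5/12 years.
F/S = 9.1357/9.2 = 0.9930109 = (growth of SEK) / (growth of EUR).
EUR growth factor: (1 + 0.0667)^(5/12) = 1.0272693.
So the SEK growth factor = 1.0200896.
r = 1.0200896^(12/5) − 1 = 0.048895 → 4.89%.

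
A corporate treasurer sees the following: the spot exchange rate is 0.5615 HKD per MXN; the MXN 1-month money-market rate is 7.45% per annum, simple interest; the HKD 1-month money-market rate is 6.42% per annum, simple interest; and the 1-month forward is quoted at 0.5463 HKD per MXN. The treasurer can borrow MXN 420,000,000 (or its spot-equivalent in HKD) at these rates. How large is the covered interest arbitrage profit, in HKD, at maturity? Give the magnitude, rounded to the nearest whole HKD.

T = 1/12 years.
Keep in MXN, deliver into the forward: 420,000,000·1.00620833333·0.5463 = HKD 230,870,477.25.
Swap to HKD now, deposit: 420,000,000·0.5615·1.005350 = HKD 237,091,690.50.
The quoted forward undervalues MXN, so borrow MXN, convert to HKD at spot, deposit the HKD at 6.42%, and buy MXN forward at 0.5463 to cover the loan.
The gap between the two covered legs is HKD 6,221,213.

HKD 6,221,213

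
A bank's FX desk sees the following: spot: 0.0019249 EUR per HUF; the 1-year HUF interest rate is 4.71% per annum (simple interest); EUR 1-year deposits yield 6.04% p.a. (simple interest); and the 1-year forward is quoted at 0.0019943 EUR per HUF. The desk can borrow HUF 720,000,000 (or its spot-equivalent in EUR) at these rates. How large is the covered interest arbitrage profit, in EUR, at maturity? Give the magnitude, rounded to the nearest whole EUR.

EUR 33,889

T = 1 year.
Keep in HUF, deliver into the forward: 720,000,000·1.047100·0.0019943 = EUR 1,503,526.70.
Swap to EUR now, deposit: 720,000,000·0.0019249·1.060400 = EUR 1,469,638.05.
The quoted forward overvalues HUF, so borrow EUR, buy HUF at spot, deposit the HUF at 4.71%, and sell the proceeds forward at 0.0019943.
The gap between the two covered legs is EUR 33,889.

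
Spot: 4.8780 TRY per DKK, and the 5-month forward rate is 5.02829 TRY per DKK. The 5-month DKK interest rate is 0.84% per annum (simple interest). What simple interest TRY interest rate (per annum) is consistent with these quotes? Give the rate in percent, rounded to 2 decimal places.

8.26%

T = 5/12 years.
By CIP, F/S equals the TRY-to-DKK growth ratio: 5.02829/4.878 = 1.0308098.
DKK growth factor: 1 + 0.0084×5/12 = 1.003500.
So the TRY growth factor = 1.0344176.
(1.0344176 − 1)/T = 0.082602, i.e. 8.26%.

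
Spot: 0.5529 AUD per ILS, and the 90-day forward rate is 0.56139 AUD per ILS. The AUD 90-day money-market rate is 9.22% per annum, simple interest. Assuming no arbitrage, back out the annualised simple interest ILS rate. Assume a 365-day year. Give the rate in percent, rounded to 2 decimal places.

T = 90/365 years.
By CIP, F/S equals the AUD-to-ILS growth ratio: 0.56139/0.5529 = 1.0153554.
AUD growth factor: 1 + 0.0922×90/365 = 1.0227342.
Hence g_ILS = 1.0072672.
(1.0072672 − 1)/T = 0.029473, i.e. 2.95%.

2.95%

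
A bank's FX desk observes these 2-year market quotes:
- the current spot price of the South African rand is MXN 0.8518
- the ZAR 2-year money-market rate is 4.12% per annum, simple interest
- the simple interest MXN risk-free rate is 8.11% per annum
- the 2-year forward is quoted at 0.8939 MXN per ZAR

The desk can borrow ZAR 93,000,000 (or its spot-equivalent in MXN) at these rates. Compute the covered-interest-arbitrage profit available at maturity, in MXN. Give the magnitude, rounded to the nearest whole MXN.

T = 2 years.
Invest the ZAR and cover forward: 93,000,000 × 1.082400 × 0.8939 = MXN 89,982,834.48.
Convert at spot and invest in MXN: 93,000,000 × 0.8518 × 1.162200 = MXN 92,066,462.28.
The quoted forward undervalues ZAR, so borrow ZAR, convert to MXN at spot, deposit the MXN at 8.11%, and buy ZAR forward at 0.8939 to cover the loan.
Profit = 92,066,462.28 − 89,982,834.48 = MXN 2,083,628.

MXN 2,083,628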